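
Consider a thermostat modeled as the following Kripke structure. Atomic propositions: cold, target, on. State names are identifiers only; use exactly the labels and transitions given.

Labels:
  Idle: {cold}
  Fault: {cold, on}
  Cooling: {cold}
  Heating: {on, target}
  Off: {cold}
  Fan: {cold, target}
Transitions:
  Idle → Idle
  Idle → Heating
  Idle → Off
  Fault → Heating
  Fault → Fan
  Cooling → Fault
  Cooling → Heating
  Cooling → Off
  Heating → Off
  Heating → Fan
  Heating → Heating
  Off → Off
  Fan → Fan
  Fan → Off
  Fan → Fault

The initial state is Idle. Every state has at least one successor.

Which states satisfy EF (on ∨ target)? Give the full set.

States satisfying on ∨ target: {Fault, Heating, Fan}.
States satisfying EF (on ∨ target): {Idle, Fault, Cooling, Heating, Fan}.

{Idle, Fault, Cooling, Heating, Fan}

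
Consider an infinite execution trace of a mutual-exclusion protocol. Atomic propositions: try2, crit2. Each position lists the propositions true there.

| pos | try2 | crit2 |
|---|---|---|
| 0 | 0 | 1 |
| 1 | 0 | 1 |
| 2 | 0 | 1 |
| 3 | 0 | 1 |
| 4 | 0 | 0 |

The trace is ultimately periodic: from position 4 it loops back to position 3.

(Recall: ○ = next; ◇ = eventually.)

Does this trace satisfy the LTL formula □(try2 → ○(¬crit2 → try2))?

Yes

try2 → ○(¬crit2 → try2) holds at every position 0..4, and those are all positions ever visited, so □(try2 → ○(¬crit2 → try2)) holds.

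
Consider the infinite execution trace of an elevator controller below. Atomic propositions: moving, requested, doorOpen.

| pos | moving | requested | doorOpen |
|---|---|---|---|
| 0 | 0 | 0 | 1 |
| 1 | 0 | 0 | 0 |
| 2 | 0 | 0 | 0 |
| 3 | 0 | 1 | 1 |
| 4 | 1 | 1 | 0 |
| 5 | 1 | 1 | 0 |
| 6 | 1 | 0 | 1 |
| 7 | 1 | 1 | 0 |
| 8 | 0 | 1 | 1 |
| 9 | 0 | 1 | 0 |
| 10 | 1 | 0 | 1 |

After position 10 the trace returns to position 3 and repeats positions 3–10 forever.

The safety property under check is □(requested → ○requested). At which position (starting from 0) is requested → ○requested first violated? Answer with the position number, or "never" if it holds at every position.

5

Check requested → ○requested at each position in order: 0 ✓, 1 ✓, 2 ✓, 3 ✓, 4 ✓.
At position 5 the labels are {moving, requested} and the next position 6 has {doorOpen, moving}, so requested → ○requested is false there. This is the first violation.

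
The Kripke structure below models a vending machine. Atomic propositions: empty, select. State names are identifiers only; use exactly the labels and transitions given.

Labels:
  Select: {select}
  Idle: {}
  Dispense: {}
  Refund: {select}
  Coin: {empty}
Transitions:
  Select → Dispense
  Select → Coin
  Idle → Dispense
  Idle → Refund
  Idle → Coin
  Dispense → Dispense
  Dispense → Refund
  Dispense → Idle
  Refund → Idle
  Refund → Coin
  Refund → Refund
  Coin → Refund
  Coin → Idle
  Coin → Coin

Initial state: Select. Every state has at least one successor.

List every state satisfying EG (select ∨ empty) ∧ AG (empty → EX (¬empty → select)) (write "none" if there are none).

States satisfying select ∨ empty: {Select, Refund, Coin}.
States satisfying EG (select ∨ empty): {Select, Refund, Coin}.
States satisfying empty → EX (¬empty → select): {Select, Idle, Dispense, Refund, Coin}.
States satisfying AG (empty → EX (¬empty → select)): {Select, Idle, Dispense, Refund, Coin}.
States satisfying EG (select ∨ empty) ∧ AG (empty → EX (¬empty → select)): {Select, Refund, Coin}.

{Select, Refund, Coin}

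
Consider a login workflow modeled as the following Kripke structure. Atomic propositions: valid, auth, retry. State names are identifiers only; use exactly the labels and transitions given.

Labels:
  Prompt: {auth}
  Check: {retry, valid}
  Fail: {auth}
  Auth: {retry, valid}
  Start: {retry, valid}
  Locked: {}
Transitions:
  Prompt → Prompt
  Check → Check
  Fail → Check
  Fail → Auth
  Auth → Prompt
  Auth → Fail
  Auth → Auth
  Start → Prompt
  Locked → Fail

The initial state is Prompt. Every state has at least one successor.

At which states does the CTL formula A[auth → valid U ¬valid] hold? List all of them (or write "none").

States satisfying auth → valid: {Check, Auth, Start, Locked}.
States satisfying ¬valid: {Prompt, Fail, Locked}.
States satisfying A[auth → valid U ¬valid]: {Prompt, Fail, Start, Locked}.

{Prompt, Fail, Start, Locked}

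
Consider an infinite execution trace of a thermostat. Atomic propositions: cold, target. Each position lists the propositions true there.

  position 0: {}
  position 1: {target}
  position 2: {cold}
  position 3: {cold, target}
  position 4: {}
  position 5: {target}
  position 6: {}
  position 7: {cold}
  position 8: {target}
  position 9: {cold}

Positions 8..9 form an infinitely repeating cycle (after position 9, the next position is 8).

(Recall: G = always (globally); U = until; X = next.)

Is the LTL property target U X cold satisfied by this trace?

Violated

Walking from position 0: at position 0, X cold has not yet held and target fails, so target U X cold is false.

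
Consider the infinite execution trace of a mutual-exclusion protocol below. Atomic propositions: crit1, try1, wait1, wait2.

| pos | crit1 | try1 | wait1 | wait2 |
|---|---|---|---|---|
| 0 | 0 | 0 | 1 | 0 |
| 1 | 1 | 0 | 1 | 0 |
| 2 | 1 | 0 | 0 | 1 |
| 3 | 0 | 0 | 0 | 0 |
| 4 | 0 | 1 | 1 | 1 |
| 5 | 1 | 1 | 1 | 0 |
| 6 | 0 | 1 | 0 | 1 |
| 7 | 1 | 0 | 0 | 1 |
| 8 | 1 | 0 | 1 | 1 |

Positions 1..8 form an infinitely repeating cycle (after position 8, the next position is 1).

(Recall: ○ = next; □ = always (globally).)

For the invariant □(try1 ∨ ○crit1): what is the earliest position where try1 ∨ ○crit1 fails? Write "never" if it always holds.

2

Check try1 ∨ ○crit1 at each position in order: 0 ✓, 1 ✓.
At position 2 the labels are {crit1, wait2} and the next position 3 has {}, so try1 ∨ ○crit1 is false there. This is the first violation.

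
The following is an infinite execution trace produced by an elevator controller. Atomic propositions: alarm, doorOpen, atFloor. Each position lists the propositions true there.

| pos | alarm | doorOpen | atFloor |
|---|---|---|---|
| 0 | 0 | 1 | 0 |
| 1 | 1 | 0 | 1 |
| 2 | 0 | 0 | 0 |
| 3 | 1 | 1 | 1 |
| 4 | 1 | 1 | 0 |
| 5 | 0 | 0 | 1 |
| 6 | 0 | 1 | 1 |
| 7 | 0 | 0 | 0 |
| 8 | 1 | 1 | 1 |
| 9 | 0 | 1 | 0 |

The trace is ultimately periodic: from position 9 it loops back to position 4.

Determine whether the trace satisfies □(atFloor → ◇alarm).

atFloor → ◇alarm holds at every position 0..9, and those are all positions ever visited, so □(atFloor → ◇alarm) holds.
Positions where atFloor holds: 1, 3, 5, 6, 8.
Check ◇alarm at each: 1→ok, 3→ok, 5→ok, 6→ok, 8→ok.

Satisfied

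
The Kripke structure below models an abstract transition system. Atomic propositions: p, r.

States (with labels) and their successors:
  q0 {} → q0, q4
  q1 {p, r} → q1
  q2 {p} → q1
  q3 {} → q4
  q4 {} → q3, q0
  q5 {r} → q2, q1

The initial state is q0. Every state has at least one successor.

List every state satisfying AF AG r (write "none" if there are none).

{q1, q2, q5}

States satisfying AG r: {q1}.
States satisfying AF AG r: {q1, q2, q5}.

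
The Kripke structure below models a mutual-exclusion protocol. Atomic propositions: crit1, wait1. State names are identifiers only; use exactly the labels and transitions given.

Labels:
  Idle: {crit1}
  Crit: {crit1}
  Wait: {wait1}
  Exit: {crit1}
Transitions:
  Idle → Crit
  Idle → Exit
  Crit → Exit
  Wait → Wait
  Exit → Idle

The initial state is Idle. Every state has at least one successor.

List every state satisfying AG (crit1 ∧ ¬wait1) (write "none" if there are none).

{Idle, Crit, Exit}

States satisfying crit1 ∧ ¬wait1: {Idle, Crit, Exit}.
States satisfying AG (crit1 ∧ ¬wait1): {Idle, Crit, Exit}.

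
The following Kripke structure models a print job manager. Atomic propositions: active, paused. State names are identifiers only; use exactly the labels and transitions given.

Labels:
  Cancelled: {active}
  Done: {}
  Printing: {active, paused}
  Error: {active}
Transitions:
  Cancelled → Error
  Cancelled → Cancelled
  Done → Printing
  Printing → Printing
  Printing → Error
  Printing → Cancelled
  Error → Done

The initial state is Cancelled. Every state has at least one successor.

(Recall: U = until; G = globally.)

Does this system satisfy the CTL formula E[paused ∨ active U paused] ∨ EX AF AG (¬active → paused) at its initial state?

No

States satisfying paused ∨ active: {Cancelled, Printing, Error}.
States satisfying paused: {Printing}.
States satisfying E[paused ∨ active U paused]: {Printing}.
States satisfying AF AG (¬active → paused): ∅.
States satisfying EX AF AG (¬active → paused): ∅.
States satisfying E[paused ∨ active U paused] ∨ EX AF AG (¬active → paused): {Printing}.
Cancelled ∉ Sat(E[paused ∨ active U paused] ∨ EX AF AG (¬active → paused)).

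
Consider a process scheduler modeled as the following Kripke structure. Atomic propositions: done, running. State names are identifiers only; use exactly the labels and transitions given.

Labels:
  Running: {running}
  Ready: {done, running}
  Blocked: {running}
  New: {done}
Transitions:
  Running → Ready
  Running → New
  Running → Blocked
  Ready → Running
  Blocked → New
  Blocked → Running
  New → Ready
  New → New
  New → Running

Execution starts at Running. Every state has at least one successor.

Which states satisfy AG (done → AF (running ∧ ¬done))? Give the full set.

States satisfying done → AF (running ∧ ¬done): {Running, Ready, Blocked}.
States satisfying AG (done → AF (running ∧ ¬done)): ∅.

none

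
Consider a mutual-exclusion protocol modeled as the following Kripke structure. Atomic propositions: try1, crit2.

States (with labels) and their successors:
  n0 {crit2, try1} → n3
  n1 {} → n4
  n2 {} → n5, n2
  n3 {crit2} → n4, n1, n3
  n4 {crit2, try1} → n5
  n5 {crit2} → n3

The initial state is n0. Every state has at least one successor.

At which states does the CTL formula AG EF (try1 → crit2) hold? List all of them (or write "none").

{n0, n1, n2, n3, n4, n5}

States satisfying EF (try1 → crit2): {n0, n1, n2, n3, n4, n5}.
States satisfying AG EF (try1 → crit2): {n0, n1, n2, n3, n4, n5}.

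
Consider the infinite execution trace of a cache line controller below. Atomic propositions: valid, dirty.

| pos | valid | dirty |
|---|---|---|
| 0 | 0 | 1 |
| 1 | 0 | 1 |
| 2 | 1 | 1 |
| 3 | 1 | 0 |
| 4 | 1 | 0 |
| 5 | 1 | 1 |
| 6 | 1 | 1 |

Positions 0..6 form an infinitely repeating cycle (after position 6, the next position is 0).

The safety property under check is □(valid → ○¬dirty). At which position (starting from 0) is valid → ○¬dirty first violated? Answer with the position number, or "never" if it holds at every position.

Check valid → ○¬dirty at each position in order: 0 ✓, 1 ✓, 2 ✓, 3 ✓.
At position 4 the labels are {valid} and the next position 5 has {dirty, valid}, so valid → ○¬dirty is false there. This is the first violation.

4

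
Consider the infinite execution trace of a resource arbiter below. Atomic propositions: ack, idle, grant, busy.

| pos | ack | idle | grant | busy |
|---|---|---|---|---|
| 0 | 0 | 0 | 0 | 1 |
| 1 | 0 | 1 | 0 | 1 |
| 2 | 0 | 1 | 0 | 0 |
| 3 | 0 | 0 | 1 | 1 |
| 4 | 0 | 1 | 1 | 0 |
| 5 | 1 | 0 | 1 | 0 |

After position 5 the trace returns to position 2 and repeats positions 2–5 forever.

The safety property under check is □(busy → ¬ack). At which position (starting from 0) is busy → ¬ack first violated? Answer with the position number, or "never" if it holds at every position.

busy → ¬ack holds at every position 0..5, and those are all the positions the trace ever visits, so the invariant □(busy → ¬ack) is never violated.

never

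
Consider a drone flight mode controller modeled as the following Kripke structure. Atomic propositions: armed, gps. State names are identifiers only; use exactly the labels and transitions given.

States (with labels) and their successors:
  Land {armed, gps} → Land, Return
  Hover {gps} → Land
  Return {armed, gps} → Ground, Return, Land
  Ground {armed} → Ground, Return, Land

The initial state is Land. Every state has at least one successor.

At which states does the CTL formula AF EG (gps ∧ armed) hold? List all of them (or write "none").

States satisfying EG (gps ∧ armed): {Land, Return}.
States satisfying AF EG (gps ∧ armed): {Land, Hover, Return}.

{Land, Hover, Return}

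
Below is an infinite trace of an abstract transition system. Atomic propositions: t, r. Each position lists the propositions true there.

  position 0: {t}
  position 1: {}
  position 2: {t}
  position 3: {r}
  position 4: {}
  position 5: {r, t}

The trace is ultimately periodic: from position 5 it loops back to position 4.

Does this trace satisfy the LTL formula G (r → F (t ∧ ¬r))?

r → F (t ∧ ¬r) must hold at every position from 0 onward. It fails at position 3, so G (r → F (t ∧ ¬r)) is false.
Positions where r holds: 3, 5.
Check F (t ∧ ¬r) at each: 3→fails, 5→fails.

No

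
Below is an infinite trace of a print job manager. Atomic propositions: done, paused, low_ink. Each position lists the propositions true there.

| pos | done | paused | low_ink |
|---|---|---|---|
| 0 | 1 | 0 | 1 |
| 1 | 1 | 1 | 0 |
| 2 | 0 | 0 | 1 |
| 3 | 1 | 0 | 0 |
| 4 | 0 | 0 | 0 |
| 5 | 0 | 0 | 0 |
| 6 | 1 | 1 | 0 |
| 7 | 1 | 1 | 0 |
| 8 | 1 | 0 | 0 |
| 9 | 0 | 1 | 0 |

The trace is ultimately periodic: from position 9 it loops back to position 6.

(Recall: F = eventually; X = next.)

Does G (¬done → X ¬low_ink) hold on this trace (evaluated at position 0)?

Satisfied

¬done → X ¬low_ink holds at every position 0..9, and those are all positions ever visited, so G (¬done → X ¬low_ink) holds.
Positions where ¬done holds: 2, 4, 5, 9.
Check X ¬low_ink at each: 2→ok, 4→ok, 5→ok, 9→ok.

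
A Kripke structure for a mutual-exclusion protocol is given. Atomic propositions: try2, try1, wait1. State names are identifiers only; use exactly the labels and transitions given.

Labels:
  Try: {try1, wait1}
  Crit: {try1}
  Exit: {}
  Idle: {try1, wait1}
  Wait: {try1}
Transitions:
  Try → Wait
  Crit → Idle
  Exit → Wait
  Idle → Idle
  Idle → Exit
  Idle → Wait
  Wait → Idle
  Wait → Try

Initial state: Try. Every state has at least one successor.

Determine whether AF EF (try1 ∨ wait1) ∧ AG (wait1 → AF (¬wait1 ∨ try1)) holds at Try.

Holds

States satisfying EF (try1 ∨ wait1): {Try, Crit, Exit, Idle, Wait}.
States satisfying AF EF (try1 ∨ wait1): {Try, Crit, Exit, Idle, Wait}.
States satisfying wait1 → AF (¬wait1 ∨ try1): {Try, Crit, Exit, Idle, Wait}.
States satisfying AG (wait1 → AF (¬wait1 ∨ try1)): {Try, Crit, Exit, Idle, Wait}.
States satisfying AF EF (try1 ∨ wait1) ∧ AG (wait1 → AF (¬wait1 ∨ try1)): {Try, Crit, Exit, Idle, Wait}.
Try ∈ Sat(AF EF (try1 ∨ wait1) ∧ AG (wait1 → AF (¬wait1 ∨ try1))).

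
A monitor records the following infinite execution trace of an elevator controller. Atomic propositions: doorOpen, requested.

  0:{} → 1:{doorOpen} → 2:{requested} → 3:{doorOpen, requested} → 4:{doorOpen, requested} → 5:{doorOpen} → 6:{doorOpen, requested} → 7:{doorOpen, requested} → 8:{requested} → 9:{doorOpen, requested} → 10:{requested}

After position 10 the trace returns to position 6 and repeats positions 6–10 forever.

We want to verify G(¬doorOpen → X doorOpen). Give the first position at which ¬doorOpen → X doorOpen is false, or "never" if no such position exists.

never

¬doorOpen → X doorOpen holds at every position 0..10, and those are all the positions the trace ever visits, so the invariant G(¬doorOpen → X doorOpen) is never violated.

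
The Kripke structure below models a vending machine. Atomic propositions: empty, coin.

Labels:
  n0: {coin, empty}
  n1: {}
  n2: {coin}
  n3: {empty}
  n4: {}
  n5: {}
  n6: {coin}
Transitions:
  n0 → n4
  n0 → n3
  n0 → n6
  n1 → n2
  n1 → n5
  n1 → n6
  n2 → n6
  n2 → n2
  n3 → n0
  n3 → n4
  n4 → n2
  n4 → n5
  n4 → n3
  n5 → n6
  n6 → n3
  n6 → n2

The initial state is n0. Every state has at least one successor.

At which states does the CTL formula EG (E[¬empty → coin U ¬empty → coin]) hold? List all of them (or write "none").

States satisfying E[¬empty → coin U ¬empty → coin]: {n0, n2, n3, n6}.
States satisfying EG (E[¬empty → coin U ¬empty → coin]): {n0, n2, n3, n6}.

{n0, n2, n3, n6}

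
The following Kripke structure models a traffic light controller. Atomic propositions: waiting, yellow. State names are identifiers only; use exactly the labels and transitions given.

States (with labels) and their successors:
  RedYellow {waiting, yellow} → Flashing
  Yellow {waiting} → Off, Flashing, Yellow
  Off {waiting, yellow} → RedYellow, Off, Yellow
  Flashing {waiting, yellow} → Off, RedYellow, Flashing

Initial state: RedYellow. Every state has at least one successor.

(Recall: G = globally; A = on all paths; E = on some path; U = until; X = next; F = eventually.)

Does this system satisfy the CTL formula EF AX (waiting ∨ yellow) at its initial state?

States satisfying AX (waiting ∨ yellow): {RedYellow, Yellow, Off, Flashing}.
States satisfying EF AX (waiting ∨ yellow): {RedYellow, Yellow, Off, Flashing}.
Some path from RedYellow reaches a state where AX (waiting ∨ yellow) holds.
RedYellow ∈ Sat(EF AX (waiting ∨ yellow)).

Yes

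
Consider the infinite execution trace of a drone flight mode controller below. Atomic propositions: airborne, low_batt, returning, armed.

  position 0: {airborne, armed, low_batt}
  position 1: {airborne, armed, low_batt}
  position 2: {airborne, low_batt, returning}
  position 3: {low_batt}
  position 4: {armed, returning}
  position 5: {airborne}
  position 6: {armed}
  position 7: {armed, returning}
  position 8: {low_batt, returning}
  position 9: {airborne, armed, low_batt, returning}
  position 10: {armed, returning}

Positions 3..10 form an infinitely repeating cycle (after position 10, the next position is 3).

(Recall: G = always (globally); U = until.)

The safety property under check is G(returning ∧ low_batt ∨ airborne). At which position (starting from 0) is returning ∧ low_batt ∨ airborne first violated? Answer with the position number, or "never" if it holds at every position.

Check returning ∧ low_batt ∨ airborne at each position in order: 0 ✓, 1 ✓, 2 ✓.
At position 3 the labels are {low_batt}, so returning ∧ low_batt ∨ airborne is false there. This is the first violation.

3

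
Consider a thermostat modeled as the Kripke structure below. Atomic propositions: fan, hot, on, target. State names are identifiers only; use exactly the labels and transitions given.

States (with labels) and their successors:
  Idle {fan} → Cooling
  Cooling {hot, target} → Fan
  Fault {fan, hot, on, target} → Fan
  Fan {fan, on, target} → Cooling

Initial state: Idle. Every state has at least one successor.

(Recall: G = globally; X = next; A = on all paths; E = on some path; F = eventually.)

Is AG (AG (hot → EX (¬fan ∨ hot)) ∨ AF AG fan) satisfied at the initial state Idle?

Does not hold

States satisfying AG (hot → EX (¬fan ∨ hot)) ∨ AF AG fan: ∅.
States satisfying AG (AG (hot → EX (¬fan ∨ hot)) ∨ AF AG fan): ∅.
Cooling is reachable from Idle and violates AG (hot → EX (¬fan ∨ hot)) ∨ AF AG fan, so AG fails at Idle.
Idle ∉ Sat(AG (AG (hot → EX (¬fan ∨ hot)) ∨ AF AG fan)).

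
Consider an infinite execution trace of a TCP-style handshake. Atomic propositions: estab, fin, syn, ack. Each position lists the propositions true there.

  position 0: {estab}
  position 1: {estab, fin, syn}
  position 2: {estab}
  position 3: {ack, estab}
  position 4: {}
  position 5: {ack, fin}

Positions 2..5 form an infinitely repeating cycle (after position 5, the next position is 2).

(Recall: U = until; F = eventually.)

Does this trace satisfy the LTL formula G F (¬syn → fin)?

Satisfied

F (¬syn → fin) holds at every position 0..5, and those are all positions ever visited, so G F (¬syn → fin) holds.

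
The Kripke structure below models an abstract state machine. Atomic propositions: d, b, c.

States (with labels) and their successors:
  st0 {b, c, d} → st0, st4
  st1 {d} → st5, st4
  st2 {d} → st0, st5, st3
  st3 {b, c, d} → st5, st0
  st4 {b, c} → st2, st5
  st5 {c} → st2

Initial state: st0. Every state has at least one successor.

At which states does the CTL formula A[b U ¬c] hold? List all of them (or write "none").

{st1, st2}

States satisfying b: {st0, st3, st4}.
States satisfying ¬c: {st1, st2}.
States satisfying A[b U ¬c]: {st1, st2}.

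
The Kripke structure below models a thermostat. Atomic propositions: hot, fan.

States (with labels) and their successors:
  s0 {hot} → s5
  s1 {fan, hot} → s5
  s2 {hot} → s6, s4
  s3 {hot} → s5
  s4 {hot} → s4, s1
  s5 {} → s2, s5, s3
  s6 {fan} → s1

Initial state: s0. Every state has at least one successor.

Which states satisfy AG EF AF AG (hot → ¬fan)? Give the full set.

States satisfying EF AF AG (hot → ¬fan): ∅.
States satisfying AG EF AF AG (hot → ¬fan): ∅.

none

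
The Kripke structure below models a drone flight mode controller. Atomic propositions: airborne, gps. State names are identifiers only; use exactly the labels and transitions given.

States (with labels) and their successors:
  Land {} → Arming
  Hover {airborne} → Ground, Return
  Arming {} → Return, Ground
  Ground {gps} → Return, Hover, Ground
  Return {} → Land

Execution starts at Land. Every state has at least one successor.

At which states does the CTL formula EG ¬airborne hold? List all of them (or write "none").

States satisfying ¬airborne: {Land, Arming, Ground, Return}.
States satisfying EG ¬airborne: {Land, Arming, Ground, Return}.

{Land, Arming, Ground, Return}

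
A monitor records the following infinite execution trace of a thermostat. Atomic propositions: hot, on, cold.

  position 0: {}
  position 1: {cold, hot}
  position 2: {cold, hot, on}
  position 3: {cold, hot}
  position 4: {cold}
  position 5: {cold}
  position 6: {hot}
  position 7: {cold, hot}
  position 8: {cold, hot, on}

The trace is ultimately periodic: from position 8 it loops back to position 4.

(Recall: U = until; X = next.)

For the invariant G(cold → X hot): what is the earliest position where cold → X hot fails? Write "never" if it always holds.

Check cold → X hot at each position in order: 0 ✓, 1 ✓, 2 ✓.
At position 3 the labels are {cold, hot} and the next position 4 has {cold}, so cold → X hot is false there. This is the first violation.

3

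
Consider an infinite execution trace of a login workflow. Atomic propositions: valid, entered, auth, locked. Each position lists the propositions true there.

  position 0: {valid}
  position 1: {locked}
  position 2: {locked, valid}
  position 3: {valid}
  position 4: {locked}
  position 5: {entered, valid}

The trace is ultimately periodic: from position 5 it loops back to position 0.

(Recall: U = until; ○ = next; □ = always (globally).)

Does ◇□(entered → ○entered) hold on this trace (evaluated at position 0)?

Does not hold

□(entered → ○entered) is false at every position 0..5, so it never becomes true and ◇□(entered → ○entered) fails.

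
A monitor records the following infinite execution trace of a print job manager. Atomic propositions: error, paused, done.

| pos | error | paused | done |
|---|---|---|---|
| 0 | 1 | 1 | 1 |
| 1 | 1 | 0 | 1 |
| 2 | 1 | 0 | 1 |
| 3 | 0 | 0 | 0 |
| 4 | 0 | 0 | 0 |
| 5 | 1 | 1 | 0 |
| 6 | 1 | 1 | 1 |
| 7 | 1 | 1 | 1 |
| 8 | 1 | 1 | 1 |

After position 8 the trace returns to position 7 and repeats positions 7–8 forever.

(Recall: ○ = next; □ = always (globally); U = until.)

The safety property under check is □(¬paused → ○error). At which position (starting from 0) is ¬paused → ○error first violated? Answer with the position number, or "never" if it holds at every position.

Check ¬paused → ○error at each position in order: 0 ✓, 1 ✓.
At position 2 the labels are {done, error} and the next position 3 has {}, so ¬paused → ○error is false there. This is the first violation.

2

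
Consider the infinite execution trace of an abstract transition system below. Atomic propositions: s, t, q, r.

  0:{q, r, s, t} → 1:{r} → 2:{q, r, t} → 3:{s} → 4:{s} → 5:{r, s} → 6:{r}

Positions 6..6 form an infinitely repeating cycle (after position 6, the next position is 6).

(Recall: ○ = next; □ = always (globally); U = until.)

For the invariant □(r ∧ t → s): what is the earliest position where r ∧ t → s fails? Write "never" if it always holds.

Check r ∧ t → s at each position in order: 0 ✓, 1 ✓.
At position 2 the labels are {q, r, t}, so r ∧ t → s is false there. This is the first violation.

2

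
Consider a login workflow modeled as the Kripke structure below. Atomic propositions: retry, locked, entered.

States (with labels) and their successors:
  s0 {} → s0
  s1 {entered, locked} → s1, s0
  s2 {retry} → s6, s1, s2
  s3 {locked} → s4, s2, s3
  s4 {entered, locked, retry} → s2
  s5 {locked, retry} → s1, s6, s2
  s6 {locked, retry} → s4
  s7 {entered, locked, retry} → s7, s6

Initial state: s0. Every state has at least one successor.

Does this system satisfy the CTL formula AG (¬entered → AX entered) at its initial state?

States satisfying ¬entered → AX entered: {s1, s4, s6, s7}.
States satisfying AG (¬entered → AX entered): ∅.
s0 is reachable from s0 and violates ¬entered → AX entered, so AG fails at s0.
s0 ∉ Sat(AG (¬entered → AX entered)).

No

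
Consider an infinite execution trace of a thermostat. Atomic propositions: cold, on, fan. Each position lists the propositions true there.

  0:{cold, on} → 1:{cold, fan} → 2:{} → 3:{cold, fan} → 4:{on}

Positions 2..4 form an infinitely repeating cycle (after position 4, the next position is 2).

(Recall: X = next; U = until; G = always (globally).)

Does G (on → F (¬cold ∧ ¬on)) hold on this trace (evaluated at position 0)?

on → F (¬cold ∧ ¬on) holds at every position 0..4, and those are all positions ever visited, so G (on → F (¬cold ∧ ¬on)) holds.
Positions where on holds: 0, 4.
Check F (¬cold ∧ ¬on) at each: 0→ok, 4→ok.

Holds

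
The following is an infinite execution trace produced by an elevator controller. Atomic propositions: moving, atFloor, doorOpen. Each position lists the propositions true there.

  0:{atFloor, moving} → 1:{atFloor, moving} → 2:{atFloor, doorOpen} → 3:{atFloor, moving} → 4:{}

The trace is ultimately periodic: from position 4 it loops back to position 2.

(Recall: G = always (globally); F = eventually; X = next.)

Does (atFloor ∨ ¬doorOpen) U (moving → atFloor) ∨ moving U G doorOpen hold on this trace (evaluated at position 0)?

Satisfied

Walking from position 0: moving → atFloor first holds at position 0, and atFloor ∨ ¬doorOpen holds at every earlier position along the way, so (atFloor ∨ ¬doorOpen) U (moving → atFloor) holds.
Walking from position 0: at position 2, G doorOpen has not yet held and moving fails, so moving U G doorOpen is false.
At position 0: (atFloor ∨ ¬doorOpen) U (moving → atFloor) is true; moving U G doorOpen is false; so (atFloor ∨ ¬doorOpen) U (moving → atFloor) ∨ moving U G doorOpen is true.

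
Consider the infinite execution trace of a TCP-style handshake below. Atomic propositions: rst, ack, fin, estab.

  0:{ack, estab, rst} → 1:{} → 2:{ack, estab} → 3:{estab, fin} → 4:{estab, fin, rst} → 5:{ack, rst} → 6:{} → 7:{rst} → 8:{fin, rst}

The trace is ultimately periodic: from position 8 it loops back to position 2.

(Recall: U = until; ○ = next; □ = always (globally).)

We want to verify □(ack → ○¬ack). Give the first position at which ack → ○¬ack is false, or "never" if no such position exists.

never

ack → ○¬ack holds at every position 0..8, and those are all the positions the trace ever visits, so the invariant □(ack → ○¬ack) is never violated.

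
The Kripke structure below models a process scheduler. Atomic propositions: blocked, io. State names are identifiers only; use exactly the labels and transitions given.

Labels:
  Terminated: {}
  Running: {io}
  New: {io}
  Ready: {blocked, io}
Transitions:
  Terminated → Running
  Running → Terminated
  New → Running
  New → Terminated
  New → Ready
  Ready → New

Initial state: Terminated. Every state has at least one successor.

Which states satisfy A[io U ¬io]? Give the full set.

{Terminated, Running}

States satisfying io: {Running, New, Ready}.
States satisfying ¬io: {Terminated}.
States satisfying A[io U ¬io]: {Terminated, Running}.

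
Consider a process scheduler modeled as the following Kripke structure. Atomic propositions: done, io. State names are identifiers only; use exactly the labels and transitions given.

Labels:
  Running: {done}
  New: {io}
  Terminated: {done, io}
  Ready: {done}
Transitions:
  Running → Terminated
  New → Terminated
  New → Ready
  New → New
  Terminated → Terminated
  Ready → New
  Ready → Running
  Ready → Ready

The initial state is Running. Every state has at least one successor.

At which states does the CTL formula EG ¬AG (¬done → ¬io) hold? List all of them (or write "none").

{New, Ready}

States satisfying ¬AG (¬done → ¬io): {New, Ready}.
States satisfying EG ¬AG (¬done → ¬io): {New, Ready}.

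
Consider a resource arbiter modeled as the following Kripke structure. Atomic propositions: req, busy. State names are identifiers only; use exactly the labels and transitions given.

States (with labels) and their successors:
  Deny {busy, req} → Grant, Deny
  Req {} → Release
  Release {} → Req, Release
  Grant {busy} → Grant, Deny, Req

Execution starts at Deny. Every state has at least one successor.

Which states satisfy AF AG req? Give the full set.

States satisfying AG req: ∅.
States satisfying AF AG req: ∅.

none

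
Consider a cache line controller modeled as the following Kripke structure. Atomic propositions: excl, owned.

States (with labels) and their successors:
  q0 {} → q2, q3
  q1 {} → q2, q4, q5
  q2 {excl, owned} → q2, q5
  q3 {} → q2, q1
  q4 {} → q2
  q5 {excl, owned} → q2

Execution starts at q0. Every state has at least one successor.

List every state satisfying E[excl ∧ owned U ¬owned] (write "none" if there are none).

States satisfying excl ∧ owned: {q2, q5}.
States satisfying ¬owned: {q0, q1, q3, q4}.
States satisfying E[excl ∧ owned U ¬owned]: {q0, q1, q3, q4}.

{q0, q1, q3, q4}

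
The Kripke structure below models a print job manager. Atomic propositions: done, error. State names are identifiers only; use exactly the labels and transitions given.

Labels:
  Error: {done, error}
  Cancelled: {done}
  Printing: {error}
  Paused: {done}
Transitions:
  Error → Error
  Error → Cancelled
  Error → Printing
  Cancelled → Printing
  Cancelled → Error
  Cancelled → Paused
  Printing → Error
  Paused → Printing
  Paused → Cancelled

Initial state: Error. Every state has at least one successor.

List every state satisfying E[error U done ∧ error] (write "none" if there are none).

{Error, Printing}

States satisfying error: {Error, Printing}.
States satisfying done ∧ error: {Error}.
States satisfying E[error U done ∧ error]: {Error, Printing}.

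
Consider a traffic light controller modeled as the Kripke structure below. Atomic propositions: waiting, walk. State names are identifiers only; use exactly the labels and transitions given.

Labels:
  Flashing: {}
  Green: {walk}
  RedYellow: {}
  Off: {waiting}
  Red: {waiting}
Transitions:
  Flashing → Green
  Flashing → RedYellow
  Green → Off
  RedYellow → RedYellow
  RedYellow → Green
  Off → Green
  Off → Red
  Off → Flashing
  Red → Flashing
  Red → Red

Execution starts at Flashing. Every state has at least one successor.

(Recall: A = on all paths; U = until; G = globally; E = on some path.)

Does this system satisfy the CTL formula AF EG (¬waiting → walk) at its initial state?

Violated

States satisfying EG (¬waiting → walk): {Green, Off, Red}.
States satisfying AF EG (¬waiting → walk): {Green, Off, Red}.
There is a path from Flashing along which EG (¬waiting → walk) never holds.
Flashing ∉ Sat(AF EG (¬waiting → walk)).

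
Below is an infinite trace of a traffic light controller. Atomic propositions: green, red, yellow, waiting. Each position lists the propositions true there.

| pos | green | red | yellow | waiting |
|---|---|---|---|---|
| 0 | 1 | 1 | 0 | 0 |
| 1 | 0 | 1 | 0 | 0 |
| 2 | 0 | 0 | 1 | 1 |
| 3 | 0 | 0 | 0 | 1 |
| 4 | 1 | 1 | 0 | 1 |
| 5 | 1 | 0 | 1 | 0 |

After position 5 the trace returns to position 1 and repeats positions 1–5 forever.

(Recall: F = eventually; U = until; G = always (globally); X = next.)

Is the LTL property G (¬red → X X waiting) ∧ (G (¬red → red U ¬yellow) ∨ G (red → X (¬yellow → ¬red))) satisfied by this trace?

¬red → X X waiting must hold at every position from 0 onward. It fails at position 3, so G (¬red → X X waiting) is false.
Positions where ¬red holds: 2, 3, 5.
Check X X waiting at each: 2→ok, 3→fails, 5→ok.
At position 0: G (¬red → X X waiting) is false; G (¬red → red U ¬yellow) ∨ G (red → X (¬yellow → ¬red)) is false; so G (¬red → X X waiting) ∧ (G (¬red → red U ¬yellow) ∨ G (red → X (¬yellow → ¬red))) is false.

Does not hold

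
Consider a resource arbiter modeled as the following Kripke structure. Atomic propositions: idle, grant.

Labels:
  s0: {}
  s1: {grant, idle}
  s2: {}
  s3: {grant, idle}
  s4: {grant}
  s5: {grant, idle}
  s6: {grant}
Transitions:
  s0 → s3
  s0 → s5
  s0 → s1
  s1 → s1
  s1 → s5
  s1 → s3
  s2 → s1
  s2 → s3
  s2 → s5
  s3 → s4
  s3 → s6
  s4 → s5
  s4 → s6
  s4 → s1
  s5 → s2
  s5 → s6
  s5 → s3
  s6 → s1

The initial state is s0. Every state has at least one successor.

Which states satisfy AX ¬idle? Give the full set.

{s3}

States satisfying ¬idle: {s0, s2, s4, s6}.
States satisfying AX ¬idle: {s3}.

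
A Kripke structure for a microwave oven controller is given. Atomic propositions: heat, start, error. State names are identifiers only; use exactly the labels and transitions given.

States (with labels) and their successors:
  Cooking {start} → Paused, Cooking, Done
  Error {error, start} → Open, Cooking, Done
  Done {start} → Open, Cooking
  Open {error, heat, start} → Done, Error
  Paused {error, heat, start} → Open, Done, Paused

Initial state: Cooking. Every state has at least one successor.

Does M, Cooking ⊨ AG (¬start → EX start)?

Satisfied

States satisfying ¬start → EX start: {Cooking, Error, Done, Open, Paused}.
States satisfying AG (¬start → EX start): {Cooking, Error, Done, Open, Paused}.
Every state reachable from Cooking satisfies ¬start → EX start.
Cooking ∈ Sat(AG (¬start → EX start)).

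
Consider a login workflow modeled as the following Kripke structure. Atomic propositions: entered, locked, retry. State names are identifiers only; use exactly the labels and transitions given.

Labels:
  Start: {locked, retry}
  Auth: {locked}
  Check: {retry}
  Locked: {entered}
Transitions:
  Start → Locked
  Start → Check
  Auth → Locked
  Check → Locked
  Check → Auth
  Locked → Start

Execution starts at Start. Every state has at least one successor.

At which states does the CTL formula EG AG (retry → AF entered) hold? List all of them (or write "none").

States satisfying AG (retry → AF entered): {Start, Auth, Check, Locked}.
States satisfying EG AG (retry → AF entered): {Start, Auth, Check, Locked}.

{Start, Auth, Check, Locked}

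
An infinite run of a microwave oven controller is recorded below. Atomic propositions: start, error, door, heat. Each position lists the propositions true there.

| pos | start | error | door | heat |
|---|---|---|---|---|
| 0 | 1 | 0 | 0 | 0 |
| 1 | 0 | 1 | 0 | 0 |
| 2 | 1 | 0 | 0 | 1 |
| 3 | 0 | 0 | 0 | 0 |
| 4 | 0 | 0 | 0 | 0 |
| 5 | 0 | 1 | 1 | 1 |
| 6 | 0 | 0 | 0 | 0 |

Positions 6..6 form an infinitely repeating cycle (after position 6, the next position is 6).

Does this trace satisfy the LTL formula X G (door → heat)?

The position after 0 is 1; G (door → heat) is true there.

Satisfied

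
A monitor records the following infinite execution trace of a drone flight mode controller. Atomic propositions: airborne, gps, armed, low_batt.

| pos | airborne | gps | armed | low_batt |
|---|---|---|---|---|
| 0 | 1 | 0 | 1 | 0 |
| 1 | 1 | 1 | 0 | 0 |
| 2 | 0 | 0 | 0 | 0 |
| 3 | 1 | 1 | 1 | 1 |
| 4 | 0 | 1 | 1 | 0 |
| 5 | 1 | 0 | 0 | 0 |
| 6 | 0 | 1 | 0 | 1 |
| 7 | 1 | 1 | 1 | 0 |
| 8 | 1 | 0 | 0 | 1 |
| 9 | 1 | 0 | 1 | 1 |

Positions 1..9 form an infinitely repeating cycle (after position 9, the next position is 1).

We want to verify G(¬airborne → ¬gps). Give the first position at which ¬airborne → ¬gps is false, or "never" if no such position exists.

Check ¬airborne → ¬gps at each position in order: 0 ✓, 1 ✓, 2 ✓, 3 ✓.
At position 4 the labels are {armed, gps}, so ¬airborne → ¬gps is false there. This is the first violation.

4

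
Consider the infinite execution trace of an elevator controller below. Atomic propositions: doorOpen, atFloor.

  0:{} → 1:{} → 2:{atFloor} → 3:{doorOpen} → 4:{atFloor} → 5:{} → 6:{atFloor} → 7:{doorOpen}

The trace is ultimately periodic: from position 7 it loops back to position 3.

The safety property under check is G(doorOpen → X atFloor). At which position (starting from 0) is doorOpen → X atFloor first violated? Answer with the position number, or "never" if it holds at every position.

7

Check doorOpen → X atFloor at each position in order: 0 ✓, 1 ✓, 2 ✓, 3 ✓, 4 ✓, 5 ✓, 6 ✓.
At position 7 the labels are {doorOpen} and the next position 3 has {doorOpen}, so doorOpen → X atFloor is false there. This is the first violation.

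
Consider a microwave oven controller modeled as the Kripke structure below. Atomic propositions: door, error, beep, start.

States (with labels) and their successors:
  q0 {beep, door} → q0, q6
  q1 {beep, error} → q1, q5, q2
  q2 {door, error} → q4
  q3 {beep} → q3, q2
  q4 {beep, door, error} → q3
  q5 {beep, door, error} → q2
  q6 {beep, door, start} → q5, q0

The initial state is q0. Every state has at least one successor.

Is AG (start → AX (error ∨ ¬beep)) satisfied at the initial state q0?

States satisfying start → AX (error ∨ ¬beep): {q0, q1, q2, q3, q4, q5}.
States satisfying AG (start → AX (error ∨ ¬beep)): {q1, q2, q3, q4, q5}.
q6 is reachable from q0 and violates start → AX (error ∨ ¬beep), so AG fails at q0.
q0 ∉ Sat(AG (start → AX (error ∨ ¬beep))).

Violated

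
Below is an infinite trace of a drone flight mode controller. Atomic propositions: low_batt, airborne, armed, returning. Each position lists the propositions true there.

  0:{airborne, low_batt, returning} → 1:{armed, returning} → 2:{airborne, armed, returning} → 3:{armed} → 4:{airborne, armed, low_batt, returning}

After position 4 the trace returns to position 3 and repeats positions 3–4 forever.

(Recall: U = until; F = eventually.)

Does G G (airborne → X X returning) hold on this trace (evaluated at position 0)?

Holds

G (airborne → X X returning) holds at every position 0..4, and those are all positions ever visited, so G G (airborne → X X returning) holds.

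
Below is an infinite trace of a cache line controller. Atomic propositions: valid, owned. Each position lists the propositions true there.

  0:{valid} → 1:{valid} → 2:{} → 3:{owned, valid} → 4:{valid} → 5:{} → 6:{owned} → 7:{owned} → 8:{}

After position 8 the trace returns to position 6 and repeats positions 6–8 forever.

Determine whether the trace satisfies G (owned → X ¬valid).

Does not hold

owned → X ¬valid must hold at every position from 0 onward. It fails at position 3, so G (owned → X ¬valid) is false.
Positions where owned holds: 3, 6, 7.
Check X ¬valid at each: 3→fails, 6→ok, 7→ok.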